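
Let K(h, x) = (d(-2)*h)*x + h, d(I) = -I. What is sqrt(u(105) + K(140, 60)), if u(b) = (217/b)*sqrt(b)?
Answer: sqrt(3811500 + 465*sqrt(105))/15 ≈ 130.24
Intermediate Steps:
K(h, x) = h + 2*h*x (K(h, x) = ((-1*(-2))*h)*x + h = (2*h)*x + h = 2*h*x + h = h + 2*h*x)
u(b) = 217/sqrt(b)
sqrt(u(105) + K(140, 60)) = sqrt(217/sqrt(105) + 140*(1 + 2*60)) = sqrt(217*(sqrt(105)/105) + 140*(1 + 120)) = sqrt(31*sqrt(105)/15 + 140*121) = sqrt(31*sqrt(105)/15 + 16940) = sqrt(16940 + 31*sqrt(105)/15)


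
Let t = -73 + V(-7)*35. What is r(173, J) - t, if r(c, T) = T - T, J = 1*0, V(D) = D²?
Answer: -1642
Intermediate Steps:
J = 0
r(c, T) = 0
t = 1642 (t = -73 + (-7)²*35 = -73 + 49*35 = -73 + 1715 = 1642)
r(173, J) - t = 0 - 1*1642 = 0 - 1642 = -1642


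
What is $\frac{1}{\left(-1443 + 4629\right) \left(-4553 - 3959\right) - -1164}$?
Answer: $- \frac{1}{27118068} \approx -3.6876 \cdot 10^{-8}$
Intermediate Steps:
$\frac{1}{\left(-1443 + 4629\right) \left(-4553 - 3959\right) - -1164} = \frac{1}{3186 \left(-8512\right) + \left(-3692 + 4856\right)} = \frac{1}{-27119232 + 1164} = \frac{1}{-27118068} = - \frac{1}{27118068}$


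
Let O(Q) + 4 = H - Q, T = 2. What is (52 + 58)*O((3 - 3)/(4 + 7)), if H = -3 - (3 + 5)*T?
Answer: -2530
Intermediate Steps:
H = -19 (H = -3 - (3 + 5)*2 = -3 - 8*2 = -3 - 1*16 = -3 - 16 = -19)
O(Q) = -23 - Q (O(Q) = -4 + (-19 - Q) = -23 - Q)
(52 + 58)*O((3 - 3)/(4 + 7)) = (52 + 58)*(-23 - (3 - 3)/(4 + 7)) = 110*(-23 - 0/11) = 110*(-23 - 1*0) = 110*(-23 + 0) = 110*(-23) = -2530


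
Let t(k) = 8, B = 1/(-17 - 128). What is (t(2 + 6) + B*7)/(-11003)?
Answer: -1153/1595435 ≈ -0.00072269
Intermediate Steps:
B = -1/145 (B = 1/(-145) = -1/145 ≈ -0.0068966)
(t(2 + 6) + B*7)/(-11003) = (8 - 1/145*7)/(-11003) = (8 - 7/145)*(-1/11003) = (1153/145)*(-1/11003) = -1153/1595435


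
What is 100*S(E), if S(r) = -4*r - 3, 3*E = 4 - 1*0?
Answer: -2500/3 ≈ -833.33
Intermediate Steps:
E = 4/3 (E = (4 - 1*0)/3 = (4 + 0)/3 = (⅓)*4 = 4/3 ≈ 1.3333)
S(r) = -3 - 4*r
100*S(E) = 100*(-3 - 4*4/3) = 100*(-3 - 16/3) = 100*(-25/3) = -2500/3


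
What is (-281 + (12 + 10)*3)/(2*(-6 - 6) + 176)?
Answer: -215/152 ≈ -1.4145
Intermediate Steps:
(-281 + (12 + 10)*3)/(2*(-6 - 6) + 176) = (-281 + 22*3)/(2*(-12) + 176) = (-281 + 66)/(-24 + 176) = -215/152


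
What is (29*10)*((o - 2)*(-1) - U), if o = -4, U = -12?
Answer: 5220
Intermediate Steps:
(29*10)*((o - 2)*(-1) - U) = (29*10)*((-4 - 2)*(-1) - 1*(-12)) = 290*(-6*(-1) + 12) = 290*(6 + 12) = 290*18 = 5220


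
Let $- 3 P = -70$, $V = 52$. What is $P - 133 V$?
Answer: $- \frac{20678}{3} \approx -6892.7$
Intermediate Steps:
$P = \frac{70}{3}$ ($P = \left(- \frac{1}{3}\right) \left(-70\right) = \frac{70}{3} \approx 23.333$)
$P - 133 V = \frac{70}{3} - 6916 = - \frac{20678}{3}$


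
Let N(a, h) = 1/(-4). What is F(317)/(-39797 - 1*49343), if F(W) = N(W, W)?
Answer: 1/356560 ≈ 2.8046e-6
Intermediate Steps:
N(a, h) = -1/4
F(W) = -1/4
F(317)/(-39797 - 1*49343) = -1/(4*(-39797 - 1*49343)) = -1/(4*(-39797 - 49343)) = -1/4/(-89140) = -1/4*(-1/89140) = 1/356560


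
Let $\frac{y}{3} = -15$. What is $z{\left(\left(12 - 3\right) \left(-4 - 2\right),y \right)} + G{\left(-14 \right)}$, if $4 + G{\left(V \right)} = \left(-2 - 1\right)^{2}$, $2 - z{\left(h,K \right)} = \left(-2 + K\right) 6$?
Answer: $289$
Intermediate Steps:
$y = -45$ ($y = 3 \left(-15\right) = -45$)
$z{\left(h,K \right)} = 14 - 6 K$ ($z{\left(h,K \right)} = 2 - \left(-2 + K\right) 6 = 2 - \left(-12 + 6 K\right) = 14 - 6 K$)
$G{\left(V \right)} = 5$ ($G{\left(V \right)} = -4 + \left(-2 - 1\right)^{2} = -4 + \left(-3\right)^{2} = -4 + 9 = 5$)
$z{\left(\left(12 - 3\right) \left(-4 - 2\right),y \right)} + G{\left(-14 \right)} = \left(14 - -270\right) + 5 = \left(14 + 270\right) + 5 = 284 + 5 = 289$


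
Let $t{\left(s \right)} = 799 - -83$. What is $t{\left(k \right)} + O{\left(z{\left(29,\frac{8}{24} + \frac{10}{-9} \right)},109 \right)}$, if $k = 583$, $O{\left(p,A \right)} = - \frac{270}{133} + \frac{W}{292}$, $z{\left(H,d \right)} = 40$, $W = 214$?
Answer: $\frac{17101487}{19418} \approx 880.7$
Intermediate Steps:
$O{\left(p,A \right)} = - \frac{25189}{19418}$ ($O{\left(p,A \right)} = - \frac{270}{133} + \frac{214}{292} = \left(-270\right) \frac{1}{133} + 214 \cdot \frac{1}{292} = - \frac{270}{133} + \frac{107}{146} = - \frac{25189}{19418}$)
$t{\left(s \right)} = 882$ ($t{\left(s \right)} = 799 + 83 = 882$)
$t{\left(k \right)} + O{\left(z{\left(29,\frac{8}{24} + \frac{10}{-9} \right)},109 \right)} = 882 - \frac{25189}{19418} = \frac{17101487}{19418}$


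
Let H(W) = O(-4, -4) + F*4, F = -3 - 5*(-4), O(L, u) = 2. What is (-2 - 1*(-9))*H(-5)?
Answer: 490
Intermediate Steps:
F = 17 (F = -3 + 20 = 17)
H(W) = 70 (H(W) = 2 + 17*4 = 2 + 68 = 70)
(-2 - 1*(-9))*H(-5) = (-2 - 1*(-9))*70 = (-2 + 9)*70 = 7*70 = 490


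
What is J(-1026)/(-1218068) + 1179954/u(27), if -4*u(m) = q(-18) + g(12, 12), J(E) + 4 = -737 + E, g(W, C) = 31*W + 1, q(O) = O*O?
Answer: -5749055603889/848993396 ≈ -6771.6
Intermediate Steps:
q(O) = O**2
g(W, C) = 1 + 31*W
J(E) = -741 + E (J(E) = -4 + (-737 + E) = -741 + E)
u(m) = -697/4 (u(m) = -((-18)**2 + (1 + 31*12))/4 = -(324 + (1 + 372))/4 = -(324 + 373)/4 = -1/4*697 = -697/4)
J(-1026)/(-1218068) + 1179954/u(27) = (-741 - 1026)/(-1218068) + 1179954/(-697/4) = -1767*(-1/1218068) + 1179954*(-4/697) = 1767/1218068 - 4719816/697 = -5749055603889/848993396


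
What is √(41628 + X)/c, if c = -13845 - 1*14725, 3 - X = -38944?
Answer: -√3223/5714 ≈ -0.0099355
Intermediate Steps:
X = 38947 (X = 3 - 1*(-38944) = 3 + 38944 = 38947)
c = -28570 (c = -13845 - 14725 = -28570)
√(41628 + X)/c = √(41628 + 38947)/(-28570) = √80575*(-1/28570) = (5*√3223)*(-1/28570) = -√3223/5714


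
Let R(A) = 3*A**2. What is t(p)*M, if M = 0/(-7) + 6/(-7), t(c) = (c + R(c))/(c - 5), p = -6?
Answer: 612/77 ≈ 7.9481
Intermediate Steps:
t(c) = (c + 3*c**2)/(-5 + c) (t(c) = (c + 3*c**2)/(c - 5) = (c + 3*c**2)/(-5 + c))
M = -6/7 (M = 0*(-1/7) + 6*(-1/7) = 0 - 6/7 = -6/7 ≈ -0.85714)
t(p)*M = -6*(1 + 3*(-6))/(-5 - 6)*(-6/7) = -6*(1 - 18)/(-11)*(-6/7) = -6*(-1/11)*(-17)*(-6/7) = -102/11*(-6/7) = 612/77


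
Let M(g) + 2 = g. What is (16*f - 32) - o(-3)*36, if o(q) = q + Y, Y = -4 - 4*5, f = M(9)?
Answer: 1052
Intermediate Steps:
M(g) = -2 + g
f = 7 (f = -2 + 9 = 7)
Y = -24 (Y = -4 - 20 = -24)
o(q) = -24 + q (o(q) = q - 24 = -24 + q)
(16*f - 32) - o(-3)*36 = (16*7 - 32) - (-24 - 3)*36 = (112 - 32) - (-27)*36 = 80 - 1*(-972) = 80 + 972 = 1052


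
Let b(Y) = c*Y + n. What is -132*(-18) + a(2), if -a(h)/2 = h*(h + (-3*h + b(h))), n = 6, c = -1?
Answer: 2376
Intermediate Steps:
b(Y) = 6 - Y (b(Y) = -Y + 6 = 6 - Y)
a(h) = -2*h*(6 - 3*h) (a(h) = -2*h*(h + (-3*h + (6 - h))) = -2*h*(h + (6 - 4*h)) = -2*h*(6 - 3*h))
-132*(-18) + a(2) = -132*(-18) + 6*2*(-2 + 2) = 2376 + 6*2*0 = 2376 + 0 = 2376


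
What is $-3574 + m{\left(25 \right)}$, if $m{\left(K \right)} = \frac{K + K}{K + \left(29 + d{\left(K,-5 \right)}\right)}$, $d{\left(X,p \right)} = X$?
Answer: $- \frac{282296}{79} \approx -3573.4$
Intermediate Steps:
$m{\left(K \right)} = \frac{2 K}{29 + 2 K}$ ($m{\left(K \right)} = \frac{K + K}{K + \left(29 + K\right)} = \frac{2 K}{29 + 2 K}$)
$-3574 + m{\left(25 \right)} = -3574 + 2 \cdot 25 \frac{1}{29 + 2 \cdot 25} = -3574 + 2 \cdot 25 \frac{1}{29 + 50} = -3574 + 2 \cdot 25 \cdot \frac{1}{79} = -3574 + \frac{50}{79} = - \frac{282296}{79}$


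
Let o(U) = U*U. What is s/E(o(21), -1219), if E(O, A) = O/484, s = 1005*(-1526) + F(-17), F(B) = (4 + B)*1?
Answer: -742283212/441 ≈ -1.6832e+6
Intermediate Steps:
F(B) = 4 + B
o(U) = U²
s = -1533643 (s = 1005*(-1526) + (4 - 17) = -1533630 - 13 = -1533643)
E(O, A) = O/484 (E(O, A) = O*(1/484) = O/484)
s/E(o(21), -1219) = -1533643/((1/484)*21²) = -1533643/((1/484)*441) = -1533643/441/484 = -1533643*484/441 = -742283212/441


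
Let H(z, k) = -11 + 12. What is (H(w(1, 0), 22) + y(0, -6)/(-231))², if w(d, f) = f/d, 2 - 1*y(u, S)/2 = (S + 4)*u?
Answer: 51529/53361 ≈ 0.96567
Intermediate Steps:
y(u, S) = 4 - 2*u*(4 + S) (y(u, S) = 4 - 2*(S + 4)*u = 4 - 2*(4 + S)*u = 4 - 2*u*(4 + S))
H(z, k) = 1
(H(w(1, 0), 22) + y(0, -6)/(-231))² = (1 + (4 - 8*0 - 2*(-6)*0)/(-231))² = (1 + (4 + 0 + 0)*(-1/231))² = (1 + 4*(-1/231))² = (1 - 4/231)² = (227/231)² = 51529/53361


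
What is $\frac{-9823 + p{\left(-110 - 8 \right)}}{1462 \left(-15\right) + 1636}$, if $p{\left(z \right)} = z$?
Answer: $\frac{9941}{20294} \approx 0.48985$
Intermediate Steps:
$\frac{-9823 + p{\left(-110 - 8 \right)}}{1462 \left(-15\right) + 1636} = \frac{-9823 - 118}{1462 \left(-15\right) + 1636} = \frac{-9823 - 118}{-21930 + 1636} = - \frac{9941}{-20294} = \left(-9941\right) \left(- \frac{1}{20294}\right) = \frac{9941}{20294}$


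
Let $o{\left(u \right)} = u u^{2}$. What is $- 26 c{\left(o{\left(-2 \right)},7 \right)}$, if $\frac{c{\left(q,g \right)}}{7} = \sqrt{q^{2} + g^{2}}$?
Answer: $- 182 \sqrt{113} \approx -1934.7$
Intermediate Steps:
$o{\left(u \right)} = u^{3}$
$c{\left(q,g \right)} = 7 \sqrt{g^{2} + q^{2}}$ ($c{\left(q,g \right)} = 7 \sqrt{q^{2} + g^{2}} = 7 \sqrt{g^{2} + q^{2}}$)
$- 26 c{\left(o{\left(-2 \right)},7 \right)} = - 26 \cdot 7 \sqrt{7^{2} + \left(\left(-2\right)^{3}\right)^{2}} = - 26 \cdot 7 \sqrt{49 + \left(-8\right)^{2}} = - 26 \cdot 7 \sqrt{49 + 64} = - 26 \cdot 7 \sqrt{113} = - 182 \sqrt{113}$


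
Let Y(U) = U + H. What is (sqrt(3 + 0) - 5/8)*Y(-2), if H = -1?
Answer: 15/8 - 3*sqrt(3) ≈ -3.3212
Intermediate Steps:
Y(U) = -1 + U (Y(U) = U - 1 = -1 + U)
(sqrt(3 + 0) - 5/8)*Y(-2) = (sqrt(3 + 0) - 5/8)*(-1 - 2) = (sqrt(3) - 5*1/8)*(-3) = (sqrt(3) - 5/8)*(-3) = (-5/8 + sqrt(3))*(-3) = 15/8 - 3*sqrt(3)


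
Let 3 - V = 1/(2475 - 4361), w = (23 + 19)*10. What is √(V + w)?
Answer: √1504611194/1886 ≈ 20.567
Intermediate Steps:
w = 420 (w = 42*10 = 420)
V = 5659/1886 (V = 3 - 1/(2475 - 4361) = 3 - 1/(-1886) = 3 - 1*(-1/1886) = 3 + 1/1886 = 5659/1886 ≈ 3.0005)
√(V + w) = √(5659/1886 + 420) = √(797779/1886) = √1504611194/1886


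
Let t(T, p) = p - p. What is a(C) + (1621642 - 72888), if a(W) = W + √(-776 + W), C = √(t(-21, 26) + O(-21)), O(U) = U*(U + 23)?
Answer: 1548754 + √(-776 + I*√42) + I*√42 ≈ 1.5488e+6 + 34.338*I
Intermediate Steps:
t(T, p) = 0
O(U) = U*(23 + U)
C = I*√42 (C = √(0 - 21*(23 - 21)) = √(0 - 21*2) = √(0 - 42) = √(-42) = I*√42 ≈ 6.4807*I)
a(C) + (1621642 - 72888) = (I*√42 + √(-776 + I*√42)) + (1621642 - 72888) = (√(-776 + I*√42) + I*√42) + 1548754 = 1548754 + √(-776 + I*√42) + I*√42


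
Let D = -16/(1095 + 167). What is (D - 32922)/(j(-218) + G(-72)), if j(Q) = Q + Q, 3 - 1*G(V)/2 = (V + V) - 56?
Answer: 2077379/1893 ≈ 1097.4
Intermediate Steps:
G(V) = 118 - 4*V (G(V) = 6 - 2*((V + V) - 56) = 6 - 2*(2*V - 56) = 6 - 2*(-56 + 2*V) = 6 + (112 - 4*V) = 118 - 4*V)
D = -8/631 (D = -16/1262 = -16*1/1262 = -8/631 ≈ -0.012678)
j(Q) = 2*Q
(D - 32922)/(j(-218) + G(-72)) = (-8/631 - 32922)/(2*(-218) + (118 - 4*(-72))) = -20773790/(631*(-436 + (118 + 288))) = -20773790/(631*(-436 + 406)) = -20773790/631/(-30) = -20773790/631*(-1/30) = 2077379/1893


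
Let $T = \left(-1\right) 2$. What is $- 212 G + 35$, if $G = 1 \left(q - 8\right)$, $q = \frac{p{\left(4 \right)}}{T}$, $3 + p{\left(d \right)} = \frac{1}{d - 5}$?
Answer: $1307$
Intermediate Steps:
$p{\left(d \right)} = -3 + \frac{1}{-5 + d}$ ($p{\left(d \right)} = -3 + \frac{1}{d - 5} = -3 + \frac{1}{-5 + d}$)
$T = -2$
$q = 2$ ($q = \frac{\frac{1}{-5 + 4} \left(16 - 12\right)}{-2} = \frac{16 - 12}{-1} \left(- \frac{1}{2}\right) = \left(-1\right) 4 \left(- \frac{1}{2}\right) = \left(-4\right) \left(- \frac{1}{2}\right) = 2$)
$G = -6$ ($G = 1 \left(2 - 8\right) = 1 \left(-6\right) = -6$)
$- 212 G + 35 = \left(-212\right) \left(-6\right) + 35 = 1272 + 35 = 1307$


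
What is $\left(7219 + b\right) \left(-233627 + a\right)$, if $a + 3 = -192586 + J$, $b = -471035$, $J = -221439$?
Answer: $300392751480$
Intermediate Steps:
$a = -414028$ ($a = -3 - 414025 = -414028$)
$\left(7219 + b\right) \left(-233627 + a\right) = \left(7219 - 471035\right) \left(-233627 - 414028\right) = \left(-463816\right) \left(-647655\right) = 300392751480$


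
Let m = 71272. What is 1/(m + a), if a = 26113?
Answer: 1/97385 ≈ 1.0269e-5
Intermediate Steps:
1/(m + a) = 1/(71272 + 26113) = 1/97385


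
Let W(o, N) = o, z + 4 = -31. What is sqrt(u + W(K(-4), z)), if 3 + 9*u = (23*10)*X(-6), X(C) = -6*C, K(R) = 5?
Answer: sqrt(8322)/3 ≈ 30.408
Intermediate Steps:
z = -35 (z = -4 - 31 = -35)
u = 2759/3 (u = -1/3 + ((23*10)*(-6*(-6)))/9 = -1/3 + (230*36)/9 = -1/3 + (1/9)*8280 = -1/3 + 920 = 2759/3 ≈ 919.67)
sqrt(u + W(K(-4), z)) = sqrt(2759/3 + 5) = sqrt(2774/3) = sqrt(8322)/3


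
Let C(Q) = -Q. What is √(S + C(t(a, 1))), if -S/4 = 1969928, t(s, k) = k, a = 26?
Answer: I*√7879713 ≈ 2807.1*I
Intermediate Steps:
S = -7879712 (S = -4*1969928 = -7879712)
√(S + C(t(a, 1))) = √(-7879712 - 1*1) = √(-7879712 - 1) = √(-7879713) = I*√7879713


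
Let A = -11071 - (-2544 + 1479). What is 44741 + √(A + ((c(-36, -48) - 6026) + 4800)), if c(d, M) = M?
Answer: 44741 + 4*I*√705 ≈ 44741.0 + 106.21*I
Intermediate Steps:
A = -10006 (A = -11071 - 1*(-1065) = -11071 + 1065 = -10006)
44741 + √(A + ((c(-36, -48) - 6026) + 4800)) = 44741 + √(-10006 + ((-48 - 6026) + 4800)) = 44741 + √(-10006 + (-6074 + 4800)) = 44741 + √(-10006 - 1274) = 44741 + √(-11280) = 44741 + 4*I*√705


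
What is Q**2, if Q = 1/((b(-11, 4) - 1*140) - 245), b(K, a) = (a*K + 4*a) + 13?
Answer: 1/160000 ≈ 6.2500e-6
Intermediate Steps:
b(K, a) = 13 + 4*a + K*a (b(K, a) = (K*a + 4*a) + 13 = (4*a + K*a) + 13 = 13 + 4*a + K*a)
Q = -1/400 (Q = 1/(((13 + 4*4 - 11*4) - 1*140) - 245) = 1/(((13 + 16 - 44) - 140) - 245) = 1/((-15 - 140) - 245) = 1/(-155 - 245) = 1/(-400) = -1/400 ≈ -0.0025000)
Q**2 = (-1/400)**2 = 1/160000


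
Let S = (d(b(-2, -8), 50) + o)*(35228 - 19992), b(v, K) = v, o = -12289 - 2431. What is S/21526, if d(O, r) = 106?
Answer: -111329452/10763 ≈ -10344.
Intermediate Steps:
o = -14720
S = -222658904 (S = (106 - 14720)*(35228 - 19992) = -14614*15236 = -222658904)
S/21526 = -222658904/21526 = -222658904*1/21526 = -111329452/10763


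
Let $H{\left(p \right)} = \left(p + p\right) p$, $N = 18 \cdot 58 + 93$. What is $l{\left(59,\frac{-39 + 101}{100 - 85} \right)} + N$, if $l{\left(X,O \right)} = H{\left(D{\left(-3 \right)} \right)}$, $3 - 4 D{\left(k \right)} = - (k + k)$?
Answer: $\frac{9105}{8} \approx 1138.1$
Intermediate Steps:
$D{\left(k \right)} = \frac{3}{4} + \frac{k}{2}$ ($D{\left(k \right)} = \frac{3}{4} - \frac{\left(-1\right) \left(k + k\right)}{4} = \frac{3}{4} - \frac{\left(-1\right) 2 k}{4} = \frac{3}{4} - \frac{\left(-2\right) k}{4} = \frac{3}{4} + \frac{k}{2}$)
$N = 1137$ ($N = 1044 + 93 = 1137$)
$H{\left(p \right)} = 2 p^{2}$ ($H{\left(p \right)} = 2 p p = 2 p^{2}$)
$l{\left(X,O \right)} = \frac{9}{8}$ ($l{\left(X,O \right)} = 2 \left(\frac{3}{4} + \frac{1}{2} \left(-3\right)\right)^{2} = 2 \left(\frac{3}{4} - \frac{3}{2}\right)^{2} = 2 \left(- \frac{3}{4}\right)^{2} = 2 \cdot \frac{9}{16} = \frac{9}{8}$)
$l{\left(59,\frac{-39 + 101}{100 - 85} \right)} + N = \frac{9}{8} + 1137 = \frac{9105}{8}$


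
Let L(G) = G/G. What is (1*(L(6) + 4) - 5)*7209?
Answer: 0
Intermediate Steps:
L(G) = 1
(1*(L(6) + 4) - 5)*7209 = (1*(1 + 4) - 5)*7209 = (1*5 - 5)*7209 = (5 - 5)*7209 = 0*7209 = 0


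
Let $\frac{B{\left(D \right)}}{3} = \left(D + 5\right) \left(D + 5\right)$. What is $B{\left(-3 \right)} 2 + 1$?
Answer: $25$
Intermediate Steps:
$B{\left(D \right)} = 3 \left(5 + D\right)^{2}$ ($B{\left(D \right)} = 3 \left(D + 5\right) \left(D + 5\right) = 3 \left(5 + D\right) \left(5 + D\right) = 3 \left(5 + D\right)^{2}$)
$B{\left(-3 \right)} 2 + 1 = 3 \left(5 - 3\right)^{2} \cdot 2 + 1 = 3 \cdot 2^{2} \cdot 2 + 1 = 3 \cdot 4 \cdot 2 + 1 = 12 \cdot 2 + 1 = 24 + 1 = 25$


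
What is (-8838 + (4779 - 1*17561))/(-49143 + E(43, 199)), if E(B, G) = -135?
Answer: 10810/24639 ≈ 0.43874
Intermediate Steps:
(-8838 + (4779 - 1*17561))/(-49143 + E(43, 199)) = (-8838 + (4779 - 1*17561))/(-49143 - 135) = (-8838 + (4779 - 17561))/(-49278) = (-8838 - 12782)*(-1/49278) = -21620*(-1/49278) = 10810/24639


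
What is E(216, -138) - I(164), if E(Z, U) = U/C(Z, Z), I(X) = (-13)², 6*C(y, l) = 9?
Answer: -261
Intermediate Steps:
C(y, l) = 3/2 (C(y, l) = (⅙)*9 = 3/2)
I(X) = 169
E(Z, U) = 2*U/3 (E(Z, U) = U/(3/2) = U*(⅔) = 2*U/3)
E(216, -138) - I(164) = (⅔)*(-138) - 1*169 = -92 - 169 = -261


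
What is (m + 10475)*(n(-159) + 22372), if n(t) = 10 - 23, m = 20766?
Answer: 698517519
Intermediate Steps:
n(t) = -13
(m + 10475)*(n(-159) + 22372) = (20766 + 10475)*(-13 + 22372) = 31241*22359 = 698517519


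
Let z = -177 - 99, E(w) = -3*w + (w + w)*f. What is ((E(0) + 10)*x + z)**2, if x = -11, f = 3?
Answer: 148996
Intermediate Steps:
E(w) = 3*w (E(w) = -3*w + (w + w)*3 = -3*w + (2*w)*3 = -3*w + 6*w = 3*w)
z = -276
((E(0) + 10)*x + z)**2 = ((3*0 + 10)*(-11) - 276)**2 = ((0 + 10)*(-11) - 276)**2 = (10*(-11) - 276)**2 = (-110 - 276)**2 = (-386)**2 = 148996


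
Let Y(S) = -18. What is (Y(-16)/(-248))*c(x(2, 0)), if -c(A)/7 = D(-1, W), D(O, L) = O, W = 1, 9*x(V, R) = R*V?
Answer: 63/124 ≈ 0.50806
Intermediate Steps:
x(V, R) = R*V/9 (x(V, R) = (R*V)/9 = R*V/9)
c(A) = 7 (c(A) = -7*(-1) = 7)
(Y(-16)/(-248))*c(x(2, 0)) = -18/(-248)*7 = -18*(-1/248)*7 = (9/124)*7 = 63/124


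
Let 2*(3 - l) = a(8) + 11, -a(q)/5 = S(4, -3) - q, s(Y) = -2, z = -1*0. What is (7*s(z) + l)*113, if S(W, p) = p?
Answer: -4972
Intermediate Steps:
z = 0
a(q) = 15 + 5*q (a(q) = -5*(-3 - q) = 15 + 5*q)
l = -30 (l = 3 - ((15 + 5*8) + 11)/2 = 3 - ((15 + 40) + 11)/2 = 3 - (55 + 11)/2 = 3 - ½*66 = 3 - 33 = -30)
(7*s(z) + l)*113 = (7*(-2) - 30)*113 = (-14 - 30)*113 = -44*113 = -4972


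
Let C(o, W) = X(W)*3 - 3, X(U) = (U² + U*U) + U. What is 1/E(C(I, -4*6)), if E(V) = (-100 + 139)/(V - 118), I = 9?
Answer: 251/3 ≈ 83.667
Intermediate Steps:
X(U) = U + 2*U² (X(U) = (U² + U²) + U = 2*U² + U = U + 2*U²)
C(o, W) = -3 + 3*W*(1 + 2*W) (C(o, W) = (W*(1 + 2*W))*3 - 3 = 3*W*(1 + 2*W) - 3 = -3 + 3*W*(1 + 2*W))
E(V) = 39/(-118 + V)
1/E(C(I, -4*6)) = 1/(39/(-118 + (-3 + 3*(-4*6)*(1 + 2*(-4*6))))) = 1/(39/(-118 + (-3 + 3*(-24)*(1 + 2*(-24))))) = 1/(39/(-118 + (-3 + 3*(-24)*(1 - 48)))) = 1/(39/(-118 + (-3 + 3*(-24)*(-47)))) = 1/(39/(-118 + (-3 + 3384))) = 1/(39/(-118 + 3381)) = 1/(39/3263) = 1/(39*(1/3263)) = 1/(3/251) = 251/3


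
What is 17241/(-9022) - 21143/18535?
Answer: -510314081/167222770 ≈ -3.0517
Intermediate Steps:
17241/(-9022) - 21143/18535 = 17241*(-1/9022) - 21143*1/18535 = -17241/9022 - 21143/18535 = -510314081/167222770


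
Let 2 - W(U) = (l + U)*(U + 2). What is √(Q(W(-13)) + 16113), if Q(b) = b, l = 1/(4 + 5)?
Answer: √143759/3 ≈ 126.39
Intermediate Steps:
l = ⅑ (l = 1/9 = ⅑ ≈ 0.11111)
W(U) = 2 - (2 + U)*(⅑ + U) (W(U) = 2 - (⅑ + U)*(U + 2) = 2 - (⅑ + U)*(2 + U) = 2 - (2 + U)*(⅑ + U))
√(Q(W(-13)) + 16113) = √((16/9 - 1*(-13)² - 19/9*(-13)) + 16113) = √((16/9 - 1*169 + 247/9) + 16113) = √((16/9 - 169 + 247/9) + 16113) = √(-1258/9 + 16113) = √(143759/9) = √143759/3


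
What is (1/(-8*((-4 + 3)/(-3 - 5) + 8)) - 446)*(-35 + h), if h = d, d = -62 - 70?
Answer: 4841497/65 ≈ 74485.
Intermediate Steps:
d = -132
h = -132
(1/(-8*((-4 + 3)/(-3 - 5) + 8)) - 446)*(-35 + h) = (1/(-8*((-4 + 3)/(-3 - 5) + 8)) - 446)*(-35 - 132) = (1/(-8*(-1/(-8) + 8)) - 446)*(-167) = (1/(-8*(-1*(-⅛) + 8)) - 446)*(-167) = (1/(-8*(⅛ + 8)) - 446)*(-167) = (1/(-8*65/8) - 446)*(-167) = (1/(-65) - 446)*(-167) = (-1/65 - 446)*(-167) = -28991/65*(-167) = 4841497/65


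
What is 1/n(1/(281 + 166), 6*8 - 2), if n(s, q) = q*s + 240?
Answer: 447/107326 ≈ 0.0041649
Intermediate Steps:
n(s, q) = 240 + q*s
1/n(1/(281 + 166), 6*8 - 2) = 1/(240 + (6*8 - 2)/(281 + 166)) = 1/(240 + (48 - 2)/447) = 1/(240 + 46*(1/447)) = 1/(240 + 46/447) = 1/(107326/447) = 447/107326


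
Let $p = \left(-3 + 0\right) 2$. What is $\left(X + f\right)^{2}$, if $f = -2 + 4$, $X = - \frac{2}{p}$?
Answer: $\frac{49}{9} \approx 5.4444$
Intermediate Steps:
$p = -6$ ($p = \left(-3\right) 2 = -6$)
$X = \frac{1}{3}$ ($X = - \frac{2}{-6} = \left(-2\right) \left(- \frac{1}{6}\right) = \frac{1}{3} \approx 0.33333$)
$f = 2$
$\left(X + f\right)^{2} = \left(\frac{1}{3} + 2\right)^{2} = \left(\frac{7}{3}\right)^{2} = \frac{49}{9}$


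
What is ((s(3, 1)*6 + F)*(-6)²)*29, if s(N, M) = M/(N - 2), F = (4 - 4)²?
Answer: 6264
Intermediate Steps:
F = 0 (F = 0² = 0)
s(N, M) = M/(-2 + N)
((s(3, 1)*6 + F)*(-6)²)*29 = (((1/(-2 + 3))*6 + 0)*(-6)²)*29 = (((1/1)*6 + 0)*36)*29 = (((1*1)*6 + 0)*36)*29 = ((1*6 + 0)*36)*29 = ((6 + 0)*36)*29 = (6*36)*29 = 216*29 = 6264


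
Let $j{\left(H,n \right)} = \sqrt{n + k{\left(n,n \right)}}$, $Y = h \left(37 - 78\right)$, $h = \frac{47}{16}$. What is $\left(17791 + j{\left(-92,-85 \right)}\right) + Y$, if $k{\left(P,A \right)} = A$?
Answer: $\frac{282729}{16} + i \sqrt{170} \approx 17671.0 + 13.038 i$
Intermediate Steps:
$h = \frac{47}{16}$ ($h = 47 \cdot \frac{1}{16} = \frac{47}{16} \approx 2.9375$)
$Y = - \frac{1927}{16}$ ($Y = \frac{47 \left(37 - 78\right)}{16} = \frac{47}{16} \left(-41\right) = - \frac{1927}{16} \approx -120.44$)
$j{\left(H,n \right)} = \sqrt{2} \sqrt{n}$ ($j{\left(H,n \right)} = \sqrt{n + n} = \sqrt{2 n} = \sqrt{2} \sqrt{n}$)
$\left(17791 + j{\left(-92,-85 \right)}\right) + Y = \left(17791 + \sqrt{2} \sqrt{-85}\right) - \frac{1927}{16} = \left(17791 + \sqrt{2} i \sqrt{85}\right) - \frac{1927}{16} = \left(17791 + i \sqrt{170}\right) - \frac{1927}{16} = \frac{282729}{16} + i \sqrt{170}$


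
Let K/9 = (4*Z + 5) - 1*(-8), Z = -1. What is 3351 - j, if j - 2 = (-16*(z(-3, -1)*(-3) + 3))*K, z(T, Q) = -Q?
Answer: 3349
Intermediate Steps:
K = 81 (K = 9*((4*(-1) + 5) - 1*(-8)) = 9*((-4 + 5) + 8) = 9*(1 + 8) = 9*9 = 81)
j = 2 (j = 2 - 16*(-1*(-1)*(-3) + 3)*81 = 2 - 16*(1*(-3) + 3)*81 = 2 - 16*(-3 + 3)*81 = 2 - 16*0*81 = 2 + 0*81 = 2 + 0 = 2)
3351 - j = 3351 - 1*2 = 3351 - 2 = 3349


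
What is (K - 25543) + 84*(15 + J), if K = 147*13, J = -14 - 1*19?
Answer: -25144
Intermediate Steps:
J = -33 (J = -14 - 19 = -33)
K = 1911
(K - 25543) + 84*(15 + J) = (1911 - 25543) + 84*(15 - 33) = -23632 + 84*(-18) = -23632 - 1512 = -25144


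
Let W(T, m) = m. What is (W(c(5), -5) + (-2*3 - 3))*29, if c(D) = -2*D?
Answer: -406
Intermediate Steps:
(W(c(5), -5) + (-2*3 - 3))*29 = (-5 + (-2*3 - 3))*29 = (-5 + (-6 - 3))*29 = (-5 - 9)*29 = -14*29 = -406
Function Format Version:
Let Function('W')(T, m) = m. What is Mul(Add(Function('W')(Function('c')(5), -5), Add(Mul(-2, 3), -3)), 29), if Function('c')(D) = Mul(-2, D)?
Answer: -406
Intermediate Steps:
Mul(Add(Function('W')(Function('c')(5), -5), Add(Mul(-2, 3), -3)), 29) = Mul(Add(-5, Add(Mul(-2, 3), -3)), 29) = Mul(Add(-5, Add(-6, -3)), 29) = Mul(Add(-5, -9), 29) = Mul(-14, 29) = -406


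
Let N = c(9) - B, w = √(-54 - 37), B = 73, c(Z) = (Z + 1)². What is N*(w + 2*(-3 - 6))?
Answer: -486 + 27*I*√91 ≈ -486.0 + 257.56*I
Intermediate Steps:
c(Z) = (1 + Z)²
w = I*√91 (w = √(-91) = I*√91 ≈ 9.5394*I)
N = 27 (N = (1 + 9)² - 1*73 = 10² - 73 = 100 - 73 = 27)
N*(w + 2*(-3 - 6)) = 27*(I*√91 + 2*(-3 - 6)) = 27*(I*√91 + 2*(-9)) = 27*(I*√91 - 18) = 27*(-18 + I*√91) = -486 + 27*I*√91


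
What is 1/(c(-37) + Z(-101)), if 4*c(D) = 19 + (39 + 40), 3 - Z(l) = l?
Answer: 2/257 ≈ 0.0077821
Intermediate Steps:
Z(l) = 3 - l
c(D) = 49/2 (c(D) = (19 + (39 + 40))/4 = (19 + 79)/4 = (1/4)*98 = 49/2)
1/(c(-37) + Z(-101)) = 1/(49/2 + (3 - 1*(-101))) = 1/(49/2 + (3 + 101)) = 1/(49/2 + 104) = 1/(257/2) = 2/257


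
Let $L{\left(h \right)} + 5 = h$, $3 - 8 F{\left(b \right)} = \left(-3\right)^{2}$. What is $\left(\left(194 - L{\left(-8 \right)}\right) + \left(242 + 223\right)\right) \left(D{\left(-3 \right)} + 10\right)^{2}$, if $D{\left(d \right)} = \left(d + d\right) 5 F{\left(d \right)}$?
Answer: $709800$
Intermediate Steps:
$F{\left(b \right)} = - \frac{3}{4}$ ($F{\left(b \right)} = \frac{3}{8} - \frac{\left(-3\right)^{2}}{8} = \frac{3}{8} - \frac{9}{8} = - \frac{3}{4}$)
$L{\left(h \right)} = -5 + h$
$D{\left(d \right)} = - \frac{15 d}{2}$ ($D{\left(d \right)} = \left(d + d\right) 5 \left(- \frac{3}{4}\right) = 2 d 5 \left(- \frac{3}{4}\right) = 10 d \left(- \frac{3}{4}\right) = - \frac{15 d}{2}$)
$\left(\left(194 - L{\left(-8 \right)}\right) + \left(242 + 223\right)\right) \left(D{\left(-3 \right)} + 10\right)^{2} = \left(\left(194 - \left(-5 - 8\right)\right) + \left(242 + 223\right)\right) \left(\left(- \frac{15}{2}\right) \left(-3\right) + 10\right)^{2} = \left(\left(194 - -13\right) + 465\right) \left(\frac{45}{2} + 10\right)^{2} = \left(\left(194 + 13\right) + 465\right) \left(\frac{65}{2}\right)^{2} = \left(207 + 465\right) \frac{4225}{4} = 672 \cdot \frac{4225}{4} = 709800$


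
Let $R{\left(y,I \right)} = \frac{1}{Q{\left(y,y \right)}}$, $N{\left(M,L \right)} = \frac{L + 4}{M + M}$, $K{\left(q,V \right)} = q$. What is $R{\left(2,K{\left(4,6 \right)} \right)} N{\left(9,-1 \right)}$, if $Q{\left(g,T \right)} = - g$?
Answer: $- \frac{1}{12} \approx -0.083333$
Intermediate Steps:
$N{\left(M,L \right)} = \frac{4 + L}{2 M}$
$R{\left(y,I \right)} = - \frac{1}{y}$ ($R{\left(y,I \right)} = \frac{1}{\left(-1\right) y} = - \frac{1}{y}$)
$R{\left(2,K{\left(4,6 \right)} \right)} N{\left(9,-1 \right)} = - \frac{1}{2} \frac{4 - 1}{2 \cdot 9} = \left(-1\right) \frac{1}{2} \cdot \frac{1}{2} \cdot \frac{1}{9} \cdot 3 = \left(- \frac{1}{2}\right) \frac{1}{6} = - \frac{1}{12}$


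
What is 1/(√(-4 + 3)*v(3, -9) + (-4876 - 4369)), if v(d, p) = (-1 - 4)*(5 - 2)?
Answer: -1849/17094050 + 3*I/17094050 ≈ -0.00010817 + 1.755e-7*I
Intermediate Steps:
v(d, p) = -15 (v(d, p) = -5*3 = -15)
1/(√(-4 + 3)*v(3, -9) + (-4876 - 4369)) = 1/(√(-4 + 3)*(-15) + (-4876 - 4369)) = 1/(√(-1)*(-15) - 9245) = 1/(I*(-15) - 9245) = 1/(-15*I - 9245) = 1/(-9245 - 15*I) = (-9245 + 15*I)/85470250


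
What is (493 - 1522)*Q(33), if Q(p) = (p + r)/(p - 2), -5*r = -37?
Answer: -207858/155 ≈ -1341.0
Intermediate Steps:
r = 37/5 (r = -⅕*(-37) = 37/5 ≈ 7.4000)
Q(p) = (37/5 + p)/(-2 + p) (Q(p) = (p + 37/5)/(p - 2) = (37/5 + p)/(-2 + p))
(493 - 1522)*Q(33) = (493 - 1522)*((37/5 + 33)/(-2 + 33)) = -1029*202/(31*5) = -1029*202/155 = -207858/155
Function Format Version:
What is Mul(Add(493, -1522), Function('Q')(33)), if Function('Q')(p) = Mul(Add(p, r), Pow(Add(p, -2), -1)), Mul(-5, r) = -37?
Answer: Rational(-207858, 155) ≈ -1341.0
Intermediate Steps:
r = Rational(37, 5) (r = Mul(Rational(-1, 5), -37) = Rational(37, 5) ≈ 7.4000)
Function('Q')(p) = Mul(Pow(Add(-2, p), -1), Add(Rational(37, 5), p)) (Function('Q')(p) = Mul(Add(p, Rational(37, 5)), Pow(Add(p, -2), -1)) = Mul(Add(Rational(37, 5), p), Pow(Add(-2, p), -1)) = Mul(Pow(Add(-2, p), -1), Add(Rational(37, 5), p)))
Mul(Add(493, -1522), Function('Q')(33)) = Mul(Add(493, -1522), Mul(Pow(Add(-2, 33), -1), Add(Rational(37, 5), 33))) = Mul(-1029, Mul(Pow(31, -1), Rational(202, 5))) = Mul(-1029, Mul(Rational(1, 31), Rational(202, 5))) = Mul(-1029, Rational(202, 155)) = Rational(-207858, 155)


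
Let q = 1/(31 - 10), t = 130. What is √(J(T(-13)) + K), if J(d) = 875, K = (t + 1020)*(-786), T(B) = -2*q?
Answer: 5*I*√36121 ≈ 950.28*I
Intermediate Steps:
q = 1/21 ≈ 0.047619
T(B) = -2/21 (T(B) = -2*1/21 = -2/21)
K = -903900 (K = (130 + 1020)*(-786) = 1150*(-786) = -903900)
√(J(T(-13)) + K) = √(875 - 903900) = √(-903025) = 5*I*√36121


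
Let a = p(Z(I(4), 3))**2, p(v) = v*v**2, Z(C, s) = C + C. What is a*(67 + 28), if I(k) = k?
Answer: 24903680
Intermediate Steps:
Z(C, s) = 2*C
p(v) = v**3
a = 262144 (a = ((2*4)**3)**2 = (8**3)**2 = 512**2 = 262144)
a*(67 + 28) = 262144*(67 + 28) = 262144*95 = 24903680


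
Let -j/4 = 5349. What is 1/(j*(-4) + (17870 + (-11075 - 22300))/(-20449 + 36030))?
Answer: 15581/1333468799 ≈ 1.1685e-5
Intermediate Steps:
j = -21396 (j = -4*5349 = -21396)
1/(j*(-4) + (17870 + (-11075 - 22300))/(-20449 + 36030)) = 1/(-21396*(-4) + (17870 + (-11075 - 22300))/(-20449 + 36030)) = 1/(85584 + (17870 - 33375)/15581) = 1/(85584 - 15505*1/15581) = 1/(85584 - 15505/15581) = 1/(1333468799/15581) = 15581/1333468799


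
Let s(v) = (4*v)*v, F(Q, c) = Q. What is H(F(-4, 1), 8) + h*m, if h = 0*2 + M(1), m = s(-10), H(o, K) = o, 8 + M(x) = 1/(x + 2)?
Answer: -9212/3 ≈ -3070.7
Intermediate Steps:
M(x) = -8 + 1/(2 + x) (M(x) = -8 + 1/(x + 2) = -8 + 1/(2 + x))
s(v) = 4*v**2
m = 400 (m = 4*(-10)**2 = 4*100 = 400)
h = -23/3 (h = 0*2 + (-15 - 8*1)/(2 + 1) = 0 + (-15 - 8)/3 = 0 + (1/3)*(-23) = 0 - 23/3 = -23/3 ≈ -7.6667)
H(F(-4, 1), 8) + h*m = -4 - 23/3*400 = -4 - 9200/3 = -9212/3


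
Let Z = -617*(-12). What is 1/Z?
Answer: 1/7404 ≈ 0.00013506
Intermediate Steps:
Z = 7404
1/Z = 1/7404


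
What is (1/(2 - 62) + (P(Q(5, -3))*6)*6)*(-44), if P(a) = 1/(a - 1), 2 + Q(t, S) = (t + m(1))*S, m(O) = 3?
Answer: 297/5 ≈ 59.400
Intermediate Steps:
Q(t, S) = -2 + S*(3 + t) (Q(t, S) = -2 + (t + 3)*S = -2 + (3 + t)*S = -2 + S*(3 + t))
P(a) = 1/(-1 + a)
(1/(2 - 62) + (P(Q(5, -3))*6)*6)*(-44) = (1/(2 - 62) + (6/(-1 + (-2 + 3*(-3) - 3*5)))*6)*(-44) = (1/(-60) + (6/(-1 + (-2 - 9 - 15)))*6)*(-44) = (-1/60 + (6/(-1 - 26))*6)*(-44) = (-1/60 + (6/(-27))*6)*(-44) = (-1/60 - 1/27*6*6)*(-44) = (-1/60 - 2/9*6)*(-44) = (-1/60 - 4/3)*(-44) = -27/20*(-44) = 297/5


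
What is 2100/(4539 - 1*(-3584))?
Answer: 2100/8123 ≈ 0.25853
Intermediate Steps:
2100/(4539 - 1*(-3584)) = 2100/(4539 + 3584) = 2100/8123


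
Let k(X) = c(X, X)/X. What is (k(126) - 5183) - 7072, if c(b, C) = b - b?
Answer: -12255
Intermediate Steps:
c(b, C) = 0
k(X) = 0 (k(X) = 0/X = 0)
(k(126) - 5183) - 7072 = (0 - 5183) - 7072 = -5183 - 7072 = -12255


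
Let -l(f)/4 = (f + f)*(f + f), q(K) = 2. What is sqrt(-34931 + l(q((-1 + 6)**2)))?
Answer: I*sqrt(34995) ≈ 187.07*I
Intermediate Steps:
l(f) = -16*f**2 (l(f) = -4*(f + f)*(f + f) = -4*2*f*2*f = -16*f**2)
sqrt(-34931 + l(q((-1 + 6)**2))) = sqrt(-34931 - 16*2**2) = sqrt(-34931 - 16*4) = sqrt(-34931 - 64) = sqrt(-34995) = I*sqrt(34995)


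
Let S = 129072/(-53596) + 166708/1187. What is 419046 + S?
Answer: 6666959877574/15904613 ≈ 4.1918e+5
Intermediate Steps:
S = 2195418376/15904613 (S = 129072*(-1/53596) + 166708*(1/1187) = -32268/13399 + 166708/1187 = 2195418376/15904613 ≈ 138.04)
419046 + S = 419046 + 2195418376/15904613 = 6666959877574/15904613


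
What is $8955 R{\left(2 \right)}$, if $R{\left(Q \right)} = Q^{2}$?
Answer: $35820$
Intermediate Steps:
$8955 R{\left(2 \right)} = 8955 \cdot 2^{2} = 8955 \cdot 4 = 35820$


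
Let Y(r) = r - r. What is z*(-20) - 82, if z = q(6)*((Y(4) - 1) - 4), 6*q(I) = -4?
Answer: -446/3 ≈ -148.67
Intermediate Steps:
Y(r) = 0
q(I) = -2/3 (q(I) = (1/6)*(-4) = -2/3)
z = 10/3 (z = -2*((0 - 1) - 4)/3 = -2*(-1 - 4)/3 = -2/3*(-5) = 10/3 ≈ 3.3333)
z*(-20) - 82 = (10/3)*(-20) - 82 = -200/3 - 82 = -446/3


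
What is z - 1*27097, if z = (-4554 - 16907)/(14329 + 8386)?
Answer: -55957256/2065 ≈ -27098.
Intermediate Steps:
z = -1951/2065 (z = -21461/22715 = -21461*1/22715 = -1951/2065 ≈ -0.94479)
z - 1*27097 = -1951/2065 - 1*27097 = -1951/2065 - 27097 = -55957256/2065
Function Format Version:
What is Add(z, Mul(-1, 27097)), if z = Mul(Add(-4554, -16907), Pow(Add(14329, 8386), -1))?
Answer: Rational(-55957256, 2065) ≈ -27098.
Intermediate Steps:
z = Rational(-1951, 2065) (z = Mul(-21461, Pow(22715, -1)) = Mul(-21461, Rational(1, 22715)) = Rational(-1951, 2065) ≈ -0.94479)
Add(z, Mul(-1, 27097)) = Add(Rational(-1951, 2065), Mul(-1, 27097)) = Add(Rational(-1951, 2065), -27097) = Rational(-55957256, 2065)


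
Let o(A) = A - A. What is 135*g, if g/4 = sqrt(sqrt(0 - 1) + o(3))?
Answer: 540*sqrt(I) ≈ 381.84 + 381.84*I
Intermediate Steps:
o(A) = 0
g = 4*sqrt(I) (g = 4*sqrt(sqrt(0 - 1) + 0) = 4*sqrt(sqrt(-1) + 0) = 4*sqrt(I + 0) = 4*sqrt(I) ≈ 2.8284 + 2.8284*I)
135*g = 135*(4*sqrt(I)) = 540*sqrt(I)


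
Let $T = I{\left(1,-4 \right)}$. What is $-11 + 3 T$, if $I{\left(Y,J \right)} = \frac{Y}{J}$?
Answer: $- \frac{47}{4} \approx -11.75$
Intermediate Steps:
$T = - \frac{1}{4}$ ($T = 1 \frac{1}{-4} = 1 \left(- \frac{1}{4}\right) = - \frac{1}{4} \approx -0.25$)
$-11 + 3 T = -11 + 3 \left(- \frac{1}{4}\right) = -11 - \frac{3}{4} = - \frac{47}{4}$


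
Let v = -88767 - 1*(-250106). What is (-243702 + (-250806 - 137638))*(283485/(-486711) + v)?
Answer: -16546460014819808/162237 ≈ -1.0199e+11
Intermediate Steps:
v = 161339 (v = -88767 + 250106 = 161339)
(-243702 + (-250806 - 137638))*(283485/(-486711) + v) = (-243702 + (-250806 - 137638))*(283485/(-486711) + 161339) = (-243702 - 388444)*(283485*(-1/486711) + 161339) = -632146*(-94495/162237 + 161339) = -632146*26175060848/162237 = -16546460014819808/162237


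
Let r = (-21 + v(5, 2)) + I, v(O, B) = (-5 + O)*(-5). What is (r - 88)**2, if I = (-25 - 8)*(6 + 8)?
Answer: 326041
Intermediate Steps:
v(O, B) = 25 - 5*O
I = -462 (I = -33*14 = -462)
r = -483 (r = (-21 + (25 - 5*5)) - 462 = (-21 + (25 - 25)) - 462 = (-21 + 0) - 462 = -21 - 462 = -483)
(r - 88)**2 = (-483 - 88)**2 = (-571)**2 = 326041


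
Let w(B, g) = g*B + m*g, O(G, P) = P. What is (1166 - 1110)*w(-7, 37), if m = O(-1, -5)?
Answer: -24864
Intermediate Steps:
m = -5
w(B, g) = -5*g + B*g (w(B, g) = g*B - 5*g = B*g - 5*g = -5*g + B*g)
(1166 - 1110)*w(-7, 37) = (1166 - 1110)*(37*(-5 - 7)) = 56*(37*(-12)) = 56*(-444) = -24864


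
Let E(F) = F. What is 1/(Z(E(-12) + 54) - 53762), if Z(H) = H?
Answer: -1/53720 ≈ -1.8615e-5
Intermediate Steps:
1/(Z(E(-12) + 54) - 53762) = 1/((-12 + 54) - 53762) = 1/(42 - 53762) = 1/(-53720) = -1/53720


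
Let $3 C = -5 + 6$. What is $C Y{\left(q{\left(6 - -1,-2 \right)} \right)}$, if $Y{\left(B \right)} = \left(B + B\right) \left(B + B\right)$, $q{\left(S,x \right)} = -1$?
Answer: $\frac{4}{3} \approx 1.3333$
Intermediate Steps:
$Y{\left(B \right)} = 4 B^{2}$ ($Y{\left(B \right)} = 2 B 2 B = 4 B^{2}$)
$C = \frac{1}{3}$ ($C = \frac{-5 + 6}{3} = \frac{1}{3} \cdot 1 = \frac{1}{3} \approx 0.33333$)
$C Y{\left(q{\left(6 - -1,-2 \right)} \right)} = \frac{4 \left(-1\right)^{2}}{3} = \frac{4 \cdot 1}{3} = \frac{1}{3} \cdot 4 = \frac{4}{3}$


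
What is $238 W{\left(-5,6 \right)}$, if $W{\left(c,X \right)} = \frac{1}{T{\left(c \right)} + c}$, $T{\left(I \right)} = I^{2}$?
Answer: $\frac{119}{10} \approx 11.9$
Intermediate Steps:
$W{\left(c,X \right)} = \frac{1}{c + c^{2}}$ ($W{\left(c,X \right)} = \frac{1}{c^{2} + c} = \frac{1}{c + c^{2}}$)
$238 W{\left(-5,6 \right)} = 238 \frac{1}{\left(-5\right) \left(1 - 5\right)} = 238 \left(- \frac{1}{5 \left(-4\right)}\right) = 238 \left(\left(- \frac{1}{5}\right) \left(- \frac{1}{4}\right)\right) = 238 \cdot \frac{1}{20} = \frac{119}{10}$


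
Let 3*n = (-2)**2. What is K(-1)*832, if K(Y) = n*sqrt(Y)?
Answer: 3328*I/3 ≈ 1109.3*I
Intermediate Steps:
n = 4/3 (n = (1/3)*(-2)**2 = (1/3)*4 = 4/3 ≈ 1.3333)
K(Y) = 4*sqrt(Y)/3
K(-1)*832 = (4*sqrt(-1)/3)*832 = (4*I/3)*832 = 3328*I/3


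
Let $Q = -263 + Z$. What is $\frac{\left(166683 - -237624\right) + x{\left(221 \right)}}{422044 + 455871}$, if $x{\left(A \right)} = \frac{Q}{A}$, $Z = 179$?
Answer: $\frac{89351763}{194019215} \approx 0.46053$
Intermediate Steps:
$Q = -84$ ($Q = -263 + 179 = -84$)
$x{\left(A \right)} = - \frac{84}{A}$
$\frac{\left(166683 - -237624\right) + x{\left(221 \right)}}{422044 + 455871} = \frac{\left(166683 - -237624\right) - \frac{84}{221}}{422044 + 455871} = \frac{\left(166683 + 237624\right) - \frac{84}{221}}{877915} = \left(404307 - \frac{84}{221}\right) \frac{1}{877915} = \frac{89351763}{221} \cdot \frac{1}{877915} = \frac{89351763}{194019215}$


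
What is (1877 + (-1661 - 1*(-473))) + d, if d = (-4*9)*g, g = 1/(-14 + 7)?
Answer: 4859/7 ≈ 694.14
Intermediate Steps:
g = -⅐ (g = 1/(-7) = -⅐ ≈ -0.14286)
d = 36/7 (d = -4*9*(-⅐) = -36*(-⅐) = 36/7 ≈ 5.1429)
(1877 + (-1661 - 1*(-473))) + d = (1877 + (-1661 - 1*(-473))) + 36/7 = (1877 + (-1661 + 473)) + 36/7 = (1877 - 1188) + 36/7 = 689 + 36/7 = 4859/7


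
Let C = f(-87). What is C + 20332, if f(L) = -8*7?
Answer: 20276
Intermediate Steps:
f(L) = -56
C = -56
C + 20332 = -56 + 20332 = 20276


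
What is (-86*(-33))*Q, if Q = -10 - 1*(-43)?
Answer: 93654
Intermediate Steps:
Q = 33 (Q = -10 + 43 = 33)
(-86*(-33))*Q = -86*(-33)*33 = 2838*33 = 93654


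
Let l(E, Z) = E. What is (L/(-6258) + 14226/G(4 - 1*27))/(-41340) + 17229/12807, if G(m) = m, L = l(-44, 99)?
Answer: 1439676201571/1058397438735 ≈ 1.3602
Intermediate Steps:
L = -44
(L/(-6258) + 14226/G(4 - 1*27))/(-41340) + 17229/12807 = (-44/(-6258) + 14226/(4 - 1*27))/(-41340) + 17229/12807 = (-44*(-1/6258) + 14226/(4 - 27))*(-1/41340) + 17229*(1/12807) = (22/3129 + 14226/(-23))*(-1/41340) + 5743/4269 = (22/3129 + 14226*(-1/23))*(-1/41340) + 5743/4269 = (22/3129 - 14226/23)*(-1/41340) + 5743/4269 = -44512648/71967*(-1/41340) + 5743/4269 = 11128162/743778945 + 5743/4269 = 1439676201571/1058397438735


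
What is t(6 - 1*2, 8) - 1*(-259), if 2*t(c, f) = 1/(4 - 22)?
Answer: 9323/36 ≈ 258.97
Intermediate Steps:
t(c, f) = -1/36 (t(c, f) = 1/(2*(4 - 22)) = (½)/(-18) = (½)*(-1/18) = -1/36)
t(6 - 1*2, 8) - 1*(-259) = -1/36 - 1*(-259) = -1/36 + 259 = 9323/36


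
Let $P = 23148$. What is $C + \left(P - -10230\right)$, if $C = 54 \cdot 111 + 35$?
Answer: $39407$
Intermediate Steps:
$C = 6029$ ($C = 5994 + 35 = 6029$)
$C + \left(P - -10230\right) = 6029 + \left(23148 - -10230\right) = 6029 + \left(23148 + 10230\right) = 6029 + 33378 = 39407$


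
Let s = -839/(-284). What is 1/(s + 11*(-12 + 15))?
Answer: 284/10211 ≈ 0.027813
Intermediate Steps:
s = 839/284 (s = -839*(-1/284) = 839/284 ≈ 2.9542)
1/(s + 11*(-12 + 15)) = 1/(839/284 + 11*(-12 + 15)) = 1/(839/284 + 11*3) = 1/(839/284 + 33) = 1/(10211/284) = 284/10211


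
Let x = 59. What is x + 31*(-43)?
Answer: -1274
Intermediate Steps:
x + 31*(-43) = 59 + 31*(-43) = 59 - 1333 = -1274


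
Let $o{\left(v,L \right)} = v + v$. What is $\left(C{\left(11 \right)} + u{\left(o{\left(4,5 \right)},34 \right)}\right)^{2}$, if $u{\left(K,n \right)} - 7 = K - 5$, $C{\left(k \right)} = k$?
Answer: $441$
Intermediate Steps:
$o{\left(v,L \right)} = 2 v$
$u{\left(K,n \right)} = 2 + K$ ($u{\left(K,n \right)} = 7 + \left(K - 5\right) = 7 + \left(-5 + K\right) = 2 + K$)
$\left(C{\left(11 \right)} + u{\left(o{\left(4,5 \right)},34 \right)}\right)^{2} = \left(11 + \left(2 + 2 \cdot 4\right)\right)^{2} = \left(11 + \left(2 + 8\right)\right)^{2} = \left(11 + 10\right)^{2} = 21^{2} = 441$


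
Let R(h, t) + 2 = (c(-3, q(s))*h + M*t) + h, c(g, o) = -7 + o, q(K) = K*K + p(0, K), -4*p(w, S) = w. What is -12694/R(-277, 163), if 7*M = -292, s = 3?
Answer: 8078/4857 ≈ 1.6632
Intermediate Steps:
p(w, S) = -w/4
q(K) = K**2 (q(K) = K*K - 1/4*0 = K**2 + 0 = K**2)
M = -292/7 (M = (1/7)*(-292) = -292/7 ≈ -41.714)
R(h, t) = -2 + 3*h - 292*t/7 (R(h, t) = -2 + (((-7 + 3**2)*h - 292*t/7) + h) = -2 + (((-7 + 9)*h - 292*t/7) + h) = -2 + ((2*h - 292*t/7) + h) = -2 + (3*h - 292*t/7) = -2 + 3*h - 292*t/7)
-12694/R(-277, 163) = -12694/(-2 + 3*(-277) - 292/7*163) = -12694/(-2 - 831 - 47596/7) = -12694/(-53427/7) = -12694*(-7/53427) = 8078/4857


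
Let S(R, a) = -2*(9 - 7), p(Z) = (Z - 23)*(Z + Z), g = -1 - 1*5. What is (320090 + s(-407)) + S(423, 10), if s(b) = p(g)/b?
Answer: 130274654/407 ≈ 3.2009e+5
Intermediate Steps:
g = -6 (g = -1 - 5 = -6)
p(Z) = 2*Z*(-23 + Z) (p(Z) = (-23 + Z)*(2*Z) = 2*Z*(-23 + Z))
S(R, a) = -4 (S(R, a) = -2*2 = -4)
s(b) = 348/b (s(b) = (2*(-6)*(-23 - 6))/b = (2*(-6)*(-29))/b = 348/b)
(320090 + s(-407)) + S(423, 10) = (320090 + 348/(-407)) - 4 = (320090 + 348*(-1/407)) - 4 = (320090 - 348/407) - 4 = 130276282/407 - 4 = 130274654/407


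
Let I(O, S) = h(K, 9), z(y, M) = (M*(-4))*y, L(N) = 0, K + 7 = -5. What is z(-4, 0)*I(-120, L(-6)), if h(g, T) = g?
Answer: 0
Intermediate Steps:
K = -12 (K = -7 - 5 = -12)
z(y, M) = -4*M*y (z(y, M) = (-4*M)*y = -4*M*y)
I(O, S) = -12
z(-4, 0)*I(-120, L(-6)) = -4*0*(-4)*(-12) = 0*(-12) = 0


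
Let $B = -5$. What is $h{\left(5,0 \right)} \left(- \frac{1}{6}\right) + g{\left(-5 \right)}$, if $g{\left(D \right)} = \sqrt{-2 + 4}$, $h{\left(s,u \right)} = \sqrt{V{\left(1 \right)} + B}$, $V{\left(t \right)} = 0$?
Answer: $\sqrt{2} - \frac{i \sqrt{5}}{6} \approx 1.4142 - 0.37268 i$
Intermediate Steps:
$h{\left(s,u \right)} = i \sqrt{5}$ ($h{\left(s,u \right)} = \sqrt{0 - 5} = \sqrt{-5} = i \sqrt{5}$)
$g{\left(D \right)} = \sqrt{2}$
$h{\left(5,0 \right)} \left(- \frac{1}{6}\right) + g{\left(-5 \right)} = i \sqrt{5} \left(- \frac{1}{6}\right) + \sqrt{2} = - \frac{i \sqrt{5}}{6} + \sqrt{2} = \sqrt{2} - \frac{i \sqrt{5}}{6}$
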